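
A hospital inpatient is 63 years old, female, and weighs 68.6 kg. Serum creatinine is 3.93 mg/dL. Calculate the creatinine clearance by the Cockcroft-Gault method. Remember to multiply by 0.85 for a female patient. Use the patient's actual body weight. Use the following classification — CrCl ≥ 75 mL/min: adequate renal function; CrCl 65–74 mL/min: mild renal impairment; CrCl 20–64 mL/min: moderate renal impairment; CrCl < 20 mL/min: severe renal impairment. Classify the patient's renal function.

CrCl = (140 − 63) × 68.6 / (72 × 3.93) × 0.85 = 5282.2 / 282.96 × 0.85 ≈ 15.9 mL/min
16 mL/min falls in the 'severe renal impairment' range.

severe renal impairment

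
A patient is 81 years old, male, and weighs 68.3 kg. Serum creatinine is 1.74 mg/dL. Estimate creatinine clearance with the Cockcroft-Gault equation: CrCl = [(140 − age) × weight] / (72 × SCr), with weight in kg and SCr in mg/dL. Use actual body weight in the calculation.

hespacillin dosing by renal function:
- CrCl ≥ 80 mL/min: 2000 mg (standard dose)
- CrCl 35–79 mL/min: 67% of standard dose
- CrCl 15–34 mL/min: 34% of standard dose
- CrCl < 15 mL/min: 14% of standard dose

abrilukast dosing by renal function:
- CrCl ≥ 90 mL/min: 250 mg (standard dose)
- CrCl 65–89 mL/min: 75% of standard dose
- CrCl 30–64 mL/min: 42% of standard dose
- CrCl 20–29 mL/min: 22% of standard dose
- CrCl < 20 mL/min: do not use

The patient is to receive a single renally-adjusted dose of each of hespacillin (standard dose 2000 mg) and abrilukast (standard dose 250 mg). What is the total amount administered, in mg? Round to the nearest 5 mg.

785 mg

CrCl = (140 − 81) × 68.3 / (72 × 1.74) = 4029.7 / 125.28 ≈ 32.2 mL/min
CrCl ≈ 32 mL/min.
hespacillin: 15–34 mL/min → 34% of 2000 mg = 680 mg.
abrilukast: 30–64 mL/min → 42% of 250 mg = 105 mg.
Total = 680 + 105 = 785 mg.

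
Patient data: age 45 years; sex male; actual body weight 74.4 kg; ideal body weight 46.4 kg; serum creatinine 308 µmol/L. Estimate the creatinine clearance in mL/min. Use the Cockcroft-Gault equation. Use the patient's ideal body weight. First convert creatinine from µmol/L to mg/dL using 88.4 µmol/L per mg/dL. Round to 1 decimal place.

SCr = 308 / 88.4 = 3.484 mg/dL
CrCl = (140 − 45) × 46.4 / (72 × 3.484) = 4408.0 / 250.85 ≈ 17.6 mL/min

17.6 mL/min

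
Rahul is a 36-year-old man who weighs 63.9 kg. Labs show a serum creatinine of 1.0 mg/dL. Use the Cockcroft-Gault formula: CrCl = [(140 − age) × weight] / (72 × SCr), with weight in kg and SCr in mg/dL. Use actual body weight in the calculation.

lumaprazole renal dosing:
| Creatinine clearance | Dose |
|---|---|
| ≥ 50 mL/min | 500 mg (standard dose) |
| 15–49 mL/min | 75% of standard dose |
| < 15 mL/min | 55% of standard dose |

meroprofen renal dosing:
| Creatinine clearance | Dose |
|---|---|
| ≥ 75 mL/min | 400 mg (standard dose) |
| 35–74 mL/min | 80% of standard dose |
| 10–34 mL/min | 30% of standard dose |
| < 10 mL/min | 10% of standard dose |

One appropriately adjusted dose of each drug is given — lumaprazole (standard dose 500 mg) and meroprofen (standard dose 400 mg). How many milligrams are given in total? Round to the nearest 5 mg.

CrCl = (140 − 36) × 63.9 / (72 × 1) = 6645.6 / 72.00 ≈ 92.3 mL/min
CrCl ≈ 92 mL/min.
lumaprazole: ≥ 50 mL/min → 100% of 500 mg = 500 mg.
meroprofen: ≥ 75 mL/min → 100% of 400 mg = 400 mg.
Total = 500 + 400 = 900 mg.

900 mg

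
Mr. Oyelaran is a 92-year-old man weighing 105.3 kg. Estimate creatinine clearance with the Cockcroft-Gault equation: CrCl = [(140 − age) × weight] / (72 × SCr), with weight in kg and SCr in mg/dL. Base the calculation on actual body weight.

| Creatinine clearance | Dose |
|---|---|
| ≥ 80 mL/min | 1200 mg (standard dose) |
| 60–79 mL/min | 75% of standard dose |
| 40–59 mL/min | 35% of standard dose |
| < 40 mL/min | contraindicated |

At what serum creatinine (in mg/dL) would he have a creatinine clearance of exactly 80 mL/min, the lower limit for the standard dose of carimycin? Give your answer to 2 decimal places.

0.88 mg/dL

Standard dose requires CrCl ≥ 80 mL/min.
Set (140 − 92) × 105.3 / (72 × SCr) = 80
SCr = (140 − 92) × 105.3 / (72 × 80) = 0.877 mg/dL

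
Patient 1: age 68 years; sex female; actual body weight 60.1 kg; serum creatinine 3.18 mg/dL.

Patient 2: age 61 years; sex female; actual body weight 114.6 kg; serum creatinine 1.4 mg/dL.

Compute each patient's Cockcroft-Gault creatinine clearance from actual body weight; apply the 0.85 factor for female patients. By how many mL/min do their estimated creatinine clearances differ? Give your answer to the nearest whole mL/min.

Patient 1: CrCl = (140 − 68) × 60.1 / (72 × 3.18) × 0.85 = 4327.2 / 228.96 × 0.85 ≈ 16.1 mL/min
Patient 2: CrCl = (140 − 61) × 114.6 / (72 × 1.4) × 0.85 = 9053.4 / 100.80 × 0.85 ≈ 76.3 mL/min
|16.1 − 76.3| = 60.2 mL/min

60 mL/min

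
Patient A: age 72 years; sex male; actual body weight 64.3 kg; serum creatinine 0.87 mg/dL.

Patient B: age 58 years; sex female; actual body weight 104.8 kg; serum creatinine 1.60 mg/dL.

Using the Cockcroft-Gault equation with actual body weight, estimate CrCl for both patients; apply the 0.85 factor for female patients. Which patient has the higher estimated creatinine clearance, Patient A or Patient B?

Patient A: CrCl = (140 − 72) × 64.3 / (72 × 0.87) = 4372.4 / 62.64 ≈ 69.8 mL/min
Patient B: CrCl = (140 − 58) × 104.8 / (72 × 1.6) × 0.85 = 8593.6 / 115.20 × 0.85 ≈ 63.4 mL/min
69.8 vs 63.4 mL/min → Patient A is higher.

Patient A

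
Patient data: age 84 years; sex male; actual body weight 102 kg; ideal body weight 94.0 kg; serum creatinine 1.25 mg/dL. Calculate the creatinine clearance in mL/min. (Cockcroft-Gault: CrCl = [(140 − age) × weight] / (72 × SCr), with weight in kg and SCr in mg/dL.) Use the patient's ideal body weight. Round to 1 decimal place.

CrCl = (140 − 84) × 94 / (72 × 1.25) = 5264.0 / 90.00 ≈ 58.5 mL/min

58.5 mL/min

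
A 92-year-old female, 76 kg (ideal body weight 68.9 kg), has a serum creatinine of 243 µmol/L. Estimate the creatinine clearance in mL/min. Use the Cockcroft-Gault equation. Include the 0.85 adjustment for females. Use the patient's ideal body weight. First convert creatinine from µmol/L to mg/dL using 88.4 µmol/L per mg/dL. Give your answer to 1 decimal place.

SCr = 243 / 88.4 = 2.749 mg/dL
CrCl = (140 − 92) × 68.9 / (72 × 2.749) × 0.85 = 3307.2 / 197.93 × 0.85 ≈ 14.2 mL/min

14.2 mL/min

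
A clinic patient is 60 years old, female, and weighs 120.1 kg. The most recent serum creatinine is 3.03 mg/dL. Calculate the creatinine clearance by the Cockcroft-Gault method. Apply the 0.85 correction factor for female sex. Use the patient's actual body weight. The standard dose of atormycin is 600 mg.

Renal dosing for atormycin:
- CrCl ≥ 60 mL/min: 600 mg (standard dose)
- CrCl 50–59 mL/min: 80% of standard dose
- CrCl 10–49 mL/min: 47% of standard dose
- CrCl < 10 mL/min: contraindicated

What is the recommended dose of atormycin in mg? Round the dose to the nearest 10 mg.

CrCl = (140 − 60) × 120.1 / (72 × 3.03) × 0.85 = 9608.0 / 218.16 × 0.85 ≈ 37.4 mL/min
CrCl ≈ 37 mL/min → bracket 10–49 mL/min.
47% of 600 mg = 282 mg → 280 mg

280 mg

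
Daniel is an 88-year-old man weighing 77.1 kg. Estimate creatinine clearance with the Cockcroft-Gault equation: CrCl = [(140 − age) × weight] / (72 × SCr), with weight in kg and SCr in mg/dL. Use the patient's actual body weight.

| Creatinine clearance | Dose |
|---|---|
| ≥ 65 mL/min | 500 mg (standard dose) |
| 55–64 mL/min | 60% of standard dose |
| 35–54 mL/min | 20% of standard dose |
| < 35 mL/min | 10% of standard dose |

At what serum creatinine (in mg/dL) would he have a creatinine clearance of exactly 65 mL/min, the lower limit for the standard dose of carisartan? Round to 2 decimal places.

0.86 mg/dL

Standard dose requires CrCl ≥ 65 mL/min.
Set (140 − 88) × 77.1 / (72 × SCr) = 65
SCr = (140 − 88) × 77.1 / (72 × 65) = 0.857 mg/dL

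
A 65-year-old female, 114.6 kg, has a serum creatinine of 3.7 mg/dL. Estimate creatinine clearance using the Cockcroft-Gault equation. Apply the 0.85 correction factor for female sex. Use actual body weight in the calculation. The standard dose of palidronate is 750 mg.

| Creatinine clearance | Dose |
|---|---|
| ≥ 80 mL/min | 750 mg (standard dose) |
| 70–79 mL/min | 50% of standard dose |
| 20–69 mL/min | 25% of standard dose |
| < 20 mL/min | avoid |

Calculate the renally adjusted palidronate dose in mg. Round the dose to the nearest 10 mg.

CrCl = (140 − 65) × 114.6 / (72 × 3.7) × 0.85 = 8595.0 / 266.40 × 0.85 ≈ 27.4 mL/min
CrCl ≈ 27 mL/min → bracket 20–69 mL/min.
25% of 750 mg = 187.5 mg → 190 mg

190 mg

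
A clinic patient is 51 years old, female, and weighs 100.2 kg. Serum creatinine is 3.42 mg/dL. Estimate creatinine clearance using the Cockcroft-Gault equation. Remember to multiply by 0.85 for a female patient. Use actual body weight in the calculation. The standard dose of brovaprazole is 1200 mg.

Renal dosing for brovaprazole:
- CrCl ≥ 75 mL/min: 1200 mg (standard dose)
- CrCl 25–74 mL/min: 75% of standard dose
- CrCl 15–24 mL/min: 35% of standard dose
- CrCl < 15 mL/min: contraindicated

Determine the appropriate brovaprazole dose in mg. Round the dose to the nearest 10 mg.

CrCl = (140 − 51) × 100.2 / (72 × 3.42) × 0.85 = 8917.8 / 246.24 × 0.85 ≈ 30.8 mL/min
CrCl ≈ 31 mL/min → bracket 25–74 mL/min.
75% of 1200 mg = 900 mg

900 mg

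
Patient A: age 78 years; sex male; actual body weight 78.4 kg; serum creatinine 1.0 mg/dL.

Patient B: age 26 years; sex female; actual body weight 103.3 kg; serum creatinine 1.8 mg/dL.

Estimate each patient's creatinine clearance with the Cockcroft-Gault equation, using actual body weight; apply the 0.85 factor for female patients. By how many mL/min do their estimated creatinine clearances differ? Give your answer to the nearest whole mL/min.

Patient A: CrCl = (140 − 78) × 78.4 / (72 × 1) = 4860.8 / 72.00 ≈ 67.5 mL/min
Patient B: CrCl = (140 − 26) × 103.3 / (72 × 1.8) × 0.85 = 11776.2 / 129.60 × 0.85 ≈ 77.2 mL/min
|67.5 − 77.2| = 9.7 mL/min

10 mL/min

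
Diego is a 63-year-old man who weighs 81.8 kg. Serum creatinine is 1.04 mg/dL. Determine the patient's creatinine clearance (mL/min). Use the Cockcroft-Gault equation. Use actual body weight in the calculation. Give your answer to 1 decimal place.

CrCl = (140 − 63) × 81.8 / (72 × 1.04) = 6298.6 / 74.88 ≈ 84.1 mL/min

84.1 mL/min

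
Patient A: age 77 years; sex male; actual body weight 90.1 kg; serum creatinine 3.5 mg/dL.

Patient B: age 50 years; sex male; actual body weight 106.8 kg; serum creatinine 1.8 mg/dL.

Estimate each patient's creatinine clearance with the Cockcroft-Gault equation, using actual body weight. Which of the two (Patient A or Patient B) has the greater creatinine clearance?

Patient B

Patient A: CrCl = (140 − 77) × 90.1 / (72 × 3.5) = 5676.3 / 252.00 ≈ 22.5 mL/min
Patient B: CrCl = (140 − 50) × 106.8 / (72 × 1.8) = 9612.0 / 129.60 ≈ 74.2 mL/min
22.5 vs 74.2 mL/min → Patient B is higher.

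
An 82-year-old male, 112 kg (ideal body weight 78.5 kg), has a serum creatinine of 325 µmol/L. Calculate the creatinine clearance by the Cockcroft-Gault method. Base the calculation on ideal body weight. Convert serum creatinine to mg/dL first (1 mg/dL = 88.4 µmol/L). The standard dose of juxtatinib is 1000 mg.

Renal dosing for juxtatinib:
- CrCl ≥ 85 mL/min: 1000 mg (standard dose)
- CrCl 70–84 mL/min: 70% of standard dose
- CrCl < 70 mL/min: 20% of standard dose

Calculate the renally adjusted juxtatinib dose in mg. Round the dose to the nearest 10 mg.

SCr = 325 / 88.4 = 3.676 mg/dL
CrCl = (140 − 82) × 78.5 / (72 × 3.676) = 4553.0 / 264.67 ≈ 17.2 mL/min
CrCl ≈ 17 mL/min → bracket < 70 mL/min.
20% of 1000 mg = 200 mg

200 mg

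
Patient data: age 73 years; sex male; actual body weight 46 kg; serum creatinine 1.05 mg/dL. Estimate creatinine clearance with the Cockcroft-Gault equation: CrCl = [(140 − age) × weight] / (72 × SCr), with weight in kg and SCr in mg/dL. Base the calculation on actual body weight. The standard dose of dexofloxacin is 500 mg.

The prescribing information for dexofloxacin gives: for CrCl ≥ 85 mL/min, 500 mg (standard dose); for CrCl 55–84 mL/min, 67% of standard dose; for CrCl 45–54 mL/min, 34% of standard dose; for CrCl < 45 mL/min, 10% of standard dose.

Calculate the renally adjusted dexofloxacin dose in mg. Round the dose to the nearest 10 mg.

CrCl = (140 − 73) × 46 / (72 × 1.05) = 3082.0 / 75.60 ≈ 40.8 mL/min
CrCl ≈ 41 mL/min → bracket < 45 mL/min.
10% of 500 mg = 50 mg

50 mg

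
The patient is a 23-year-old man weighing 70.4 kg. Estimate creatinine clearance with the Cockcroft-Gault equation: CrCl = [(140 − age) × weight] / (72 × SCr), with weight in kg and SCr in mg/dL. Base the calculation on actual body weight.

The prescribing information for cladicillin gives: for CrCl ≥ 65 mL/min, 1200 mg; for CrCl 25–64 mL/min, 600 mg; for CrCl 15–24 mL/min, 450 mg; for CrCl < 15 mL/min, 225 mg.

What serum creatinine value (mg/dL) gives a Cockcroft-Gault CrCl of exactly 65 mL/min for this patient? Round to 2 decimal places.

1.76 mg/dL

Standard dose requires CrCl ≥ 65 mL/min.
Set (140 − 23) × 70.4 / (72 × SCr) = 65
SCr = (140 − 23) × 70.4 / (72 × 65) = 1.760 mg/dL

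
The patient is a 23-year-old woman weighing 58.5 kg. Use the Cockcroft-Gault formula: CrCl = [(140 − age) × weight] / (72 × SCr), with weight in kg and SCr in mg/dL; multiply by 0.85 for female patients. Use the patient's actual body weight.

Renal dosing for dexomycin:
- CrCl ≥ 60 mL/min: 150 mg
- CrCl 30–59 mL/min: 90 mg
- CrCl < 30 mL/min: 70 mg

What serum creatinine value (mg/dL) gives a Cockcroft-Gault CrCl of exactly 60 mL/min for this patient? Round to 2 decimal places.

1.35 mg/dL

Standard dose requires CrCl ≥ 60 mL/min.
Set (140 − 23) × 58.5 × 0.85 / (72 × SCr) = 60
SCr = (140 − 23) × 58.5 × 0.85 / (72 × 60) = 1.347 mg/dL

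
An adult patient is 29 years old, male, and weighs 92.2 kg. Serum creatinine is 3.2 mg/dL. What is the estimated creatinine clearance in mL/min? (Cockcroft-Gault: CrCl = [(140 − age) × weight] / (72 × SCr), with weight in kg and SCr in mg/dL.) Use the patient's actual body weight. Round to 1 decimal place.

44.4 mL/min

CrCl = (140 − 29) × 92.2 / (72 × 3.2) = 10234.2 / 230.40 ≈ 44.4 mL/min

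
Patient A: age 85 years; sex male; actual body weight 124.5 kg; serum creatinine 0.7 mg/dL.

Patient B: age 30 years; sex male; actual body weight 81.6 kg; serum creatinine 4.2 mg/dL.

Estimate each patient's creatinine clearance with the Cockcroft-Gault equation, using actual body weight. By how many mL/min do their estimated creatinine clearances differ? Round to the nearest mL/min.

Patient A: CrCl = (140 − 85) × 124.5 / (72 × 0.7) = 6847.5 / 50.40 ≈ 135.9 mL/min
Patient B: CrCl = (140 − 30) × 81.6 / (72 × 4.2) = 8976.0 / 302.40 ≈ 29.7 mL/min
|135.9 − 29.7| = 106.2 mL/min

106 mL/min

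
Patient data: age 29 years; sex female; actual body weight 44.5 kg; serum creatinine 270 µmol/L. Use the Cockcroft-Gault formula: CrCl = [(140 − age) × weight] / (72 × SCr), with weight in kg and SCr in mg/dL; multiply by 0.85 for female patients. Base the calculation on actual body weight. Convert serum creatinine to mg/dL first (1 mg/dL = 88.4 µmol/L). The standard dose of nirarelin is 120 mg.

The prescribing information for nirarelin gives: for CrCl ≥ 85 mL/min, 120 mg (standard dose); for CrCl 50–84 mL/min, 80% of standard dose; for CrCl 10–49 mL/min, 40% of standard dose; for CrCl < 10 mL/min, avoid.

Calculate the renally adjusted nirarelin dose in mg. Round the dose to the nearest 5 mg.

50 mg

SCr = 270 / 88.4 = 3.054 mg/dL
CrCl = (140 − 29) × 44.5 / (72 × 3.054) × 0.85 = 4939.5 / 219.89 × 0.85 ≈ 19.1 mL/min
CrCl ≈ 19 mL/min → bracket 10–49 mL/min.
40% of 120 mg = 48 mg → 50 mg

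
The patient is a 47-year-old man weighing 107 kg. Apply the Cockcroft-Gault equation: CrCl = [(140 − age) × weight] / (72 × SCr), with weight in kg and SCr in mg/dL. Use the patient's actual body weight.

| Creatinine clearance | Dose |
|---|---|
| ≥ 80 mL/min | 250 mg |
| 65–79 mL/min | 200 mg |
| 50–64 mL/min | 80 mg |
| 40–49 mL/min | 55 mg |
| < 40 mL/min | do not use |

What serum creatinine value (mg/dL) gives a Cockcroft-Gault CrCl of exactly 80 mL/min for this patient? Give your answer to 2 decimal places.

1.73 mg/dL

Standard dose requires CrCl ≥ 80 mL/min.
Set (140 − 47) × 107 / (72 × SCr) = 80
SCr = (140 − 47) × 107 / (72 × 80) = 1.728 mg/dL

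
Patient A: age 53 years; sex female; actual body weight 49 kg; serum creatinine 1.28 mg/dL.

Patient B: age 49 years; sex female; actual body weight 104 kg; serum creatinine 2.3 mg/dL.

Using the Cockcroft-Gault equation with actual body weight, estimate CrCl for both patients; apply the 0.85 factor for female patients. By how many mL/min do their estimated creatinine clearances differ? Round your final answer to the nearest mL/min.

Patient A: CrCl = (140 − 53) × 49 / (72 × 1.28) × 0.85 = 4263.0 / 92.16 × 0.85 ≈ 39.3 mL/min
Patient B: CrCl = (140 − 49) × 104 / (72 × 2.3) × 0.85 = 9464.0 / 165.60 × 0.85 ≈ 48.6 mL/min
|39.3 − 48.6| = 9.3 mL/min

9 mL/min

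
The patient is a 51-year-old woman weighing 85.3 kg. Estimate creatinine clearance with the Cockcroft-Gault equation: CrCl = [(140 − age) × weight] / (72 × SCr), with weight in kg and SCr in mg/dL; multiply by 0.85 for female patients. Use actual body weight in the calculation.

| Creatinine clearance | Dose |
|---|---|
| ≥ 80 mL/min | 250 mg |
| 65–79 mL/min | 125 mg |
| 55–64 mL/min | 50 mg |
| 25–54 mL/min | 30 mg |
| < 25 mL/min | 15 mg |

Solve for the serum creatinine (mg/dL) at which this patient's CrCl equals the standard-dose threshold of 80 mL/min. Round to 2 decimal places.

Standard dose requires CrCl ≥ 80 mL/min.
Set (140 − 51) × 85.3 × 0.85 / (72 × SCr) = 80
SCr = (140 − 51) × 85.3 × 0.85 / (72 × 80) = 1.120 mg/dL

1.12 mg/dL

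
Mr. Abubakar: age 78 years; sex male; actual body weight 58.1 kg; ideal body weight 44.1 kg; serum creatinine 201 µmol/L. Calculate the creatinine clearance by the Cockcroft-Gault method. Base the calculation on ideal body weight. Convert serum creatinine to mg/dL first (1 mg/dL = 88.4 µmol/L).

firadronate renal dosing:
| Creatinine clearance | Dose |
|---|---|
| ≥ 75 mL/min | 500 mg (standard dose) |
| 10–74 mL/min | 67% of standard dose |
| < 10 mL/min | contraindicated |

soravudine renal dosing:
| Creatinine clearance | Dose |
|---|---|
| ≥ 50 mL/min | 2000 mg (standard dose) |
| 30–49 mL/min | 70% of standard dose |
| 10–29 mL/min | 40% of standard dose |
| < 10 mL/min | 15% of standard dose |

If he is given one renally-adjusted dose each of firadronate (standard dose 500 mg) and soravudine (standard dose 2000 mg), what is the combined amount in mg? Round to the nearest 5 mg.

1135 mg

SCr = 201 / 88.4 = 2.274 mg/dL
CrCl = (140 − 78) × 44.1 / (72 × 2.274) = 2734.2 / 163.73 ≈ 16.7 mL/min
CrCl ≈ 17 mL/min.
firadronate: 10–74 mL/min → 67% of 500 mg = 335 mg.
soravudine: 10–29 mL/min → 40% of 2000 mg = 800 mg.
Total = 335 + 800 = 1135 mg.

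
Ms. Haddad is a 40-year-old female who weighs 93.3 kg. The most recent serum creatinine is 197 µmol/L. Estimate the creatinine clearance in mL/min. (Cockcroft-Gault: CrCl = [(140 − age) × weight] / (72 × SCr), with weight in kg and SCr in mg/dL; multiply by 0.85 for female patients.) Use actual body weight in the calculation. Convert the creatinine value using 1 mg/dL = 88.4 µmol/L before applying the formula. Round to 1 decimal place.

SCr = 197 / 88.4 = 2.229 mg/dL
CrCl = (140 − 40) × 93.3 / (72 × 2.229) × 0.85 = 9330.0 / 160.49 × 0.85 ≈ 49.4 mL/min

49.4 mL/min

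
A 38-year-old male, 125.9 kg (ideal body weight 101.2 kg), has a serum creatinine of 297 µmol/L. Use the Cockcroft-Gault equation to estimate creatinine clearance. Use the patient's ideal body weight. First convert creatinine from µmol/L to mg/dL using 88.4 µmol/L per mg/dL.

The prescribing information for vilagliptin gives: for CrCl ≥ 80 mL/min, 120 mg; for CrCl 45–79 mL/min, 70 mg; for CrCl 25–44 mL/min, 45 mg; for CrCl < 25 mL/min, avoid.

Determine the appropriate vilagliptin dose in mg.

SCr = 297 / 88.4 = 3.36 mg/dL
CrCl = (140 − 38) × 101.2 / (72 × 3.36) = 10322.4 / 241.92 ≈ 42.7 mL/min
CrCl ≈ 43 mL/min → bracket 25–44 mL/min.
Dose for this bracket: 45 mg.

45 mg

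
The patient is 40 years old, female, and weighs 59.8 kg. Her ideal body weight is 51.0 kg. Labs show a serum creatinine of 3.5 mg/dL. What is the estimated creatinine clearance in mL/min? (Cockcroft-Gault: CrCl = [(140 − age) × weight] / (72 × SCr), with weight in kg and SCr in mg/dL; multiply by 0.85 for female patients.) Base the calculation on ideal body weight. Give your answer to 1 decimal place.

17.2 mL/min

CrCl = (140 − 40) × 51 / (72 × 3.5) × 0.85 = 5100.0 / 252.00 × 0.85 ≈ 17.2 mL/min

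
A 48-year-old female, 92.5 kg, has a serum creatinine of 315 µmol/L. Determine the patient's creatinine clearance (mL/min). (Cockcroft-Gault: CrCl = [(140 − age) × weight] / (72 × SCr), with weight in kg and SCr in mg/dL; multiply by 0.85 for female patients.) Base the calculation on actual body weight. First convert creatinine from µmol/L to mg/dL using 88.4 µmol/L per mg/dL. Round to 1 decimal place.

SCr = 315 / 88.4 = 3.563 mg/dL
CrCl = (140 − 48) × 92.5 / (72 × 3.563) × 0.85 = 8510.0 / 256.54 × 0.85 ≈ 28.2 mL/min

28.2 mL/min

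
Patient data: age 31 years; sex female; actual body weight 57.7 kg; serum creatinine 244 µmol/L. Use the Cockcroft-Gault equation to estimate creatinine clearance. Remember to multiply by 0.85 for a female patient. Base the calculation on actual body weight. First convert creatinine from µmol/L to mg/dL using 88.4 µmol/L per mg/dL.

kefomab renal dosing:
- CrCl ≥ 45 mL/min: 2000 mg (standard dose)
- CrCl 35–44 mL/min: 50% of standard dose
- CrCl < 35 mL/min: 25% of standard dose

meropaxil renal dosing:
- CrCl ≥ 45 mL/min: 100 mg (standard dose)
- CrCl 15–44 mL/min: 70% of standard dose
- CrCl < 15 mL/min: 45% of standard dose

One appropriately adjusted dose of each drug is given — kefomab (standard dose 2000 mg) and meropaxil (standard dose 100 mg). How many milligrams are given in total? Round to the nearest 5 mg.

570 mg

SCr = 244 / 88.4 = 2.76 mg/dL
CrCl = (140 − 31) × 57.7 / (72 × 2.76) × 0.85 = 6289.3 / 198.72 × 0.85 ≈ 26.9 mL/min
CrCl ≈ 27 mL/min.
kefomab: < 35 mL/min → 25% of 2000 mg = 500 mg.
meropaxil: 15–44 mL/min → 70% of 100 mg = 70 mg.
Total = 500 + 70 = 570 mg.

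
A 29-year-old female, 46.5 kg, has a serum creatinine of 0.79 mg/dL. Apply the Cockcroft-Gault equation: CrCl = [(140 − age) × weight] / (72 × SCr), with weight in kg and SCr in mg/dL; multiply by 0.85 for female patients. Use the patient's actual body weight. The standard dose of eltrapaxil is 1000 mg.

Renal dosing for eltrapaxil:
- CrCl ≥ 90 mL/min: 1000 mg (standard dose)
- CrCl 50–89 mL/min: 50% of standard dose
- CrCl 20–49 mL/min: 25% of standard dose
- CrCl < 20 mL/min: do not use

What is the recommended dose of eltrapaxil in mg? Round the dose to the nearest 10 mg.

CrCl = (140 − 29) × 46.5 / (72 × 0.79) × 0.85 = 5161.5 / 56.88 × 0.85 ≈ 77.1 mL/min
CrCl ≈ 77 mL/min → bracket 50–89 mL/min.
50% of 1000 mg = 500 mg

500 mg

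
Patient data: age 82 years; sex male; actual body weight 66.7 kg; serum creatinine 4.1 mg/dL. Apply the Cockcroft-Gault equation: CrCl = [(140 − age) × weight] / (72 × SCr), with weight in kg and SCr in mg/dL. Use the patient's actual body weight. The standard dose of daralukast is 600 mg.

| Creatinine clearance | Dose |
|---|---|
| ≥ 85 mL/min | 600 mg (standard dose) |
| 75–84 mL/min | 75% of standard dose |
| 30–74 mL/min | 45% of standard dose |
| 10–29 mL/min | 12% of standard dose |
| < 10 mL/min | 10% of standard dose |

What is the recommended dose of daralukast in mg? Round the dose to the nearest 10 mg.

CrCl = (140 − 82) × 66.7 / (72 × 4.1) = 3868.6 / 295.20 ≈ 13.1 mL/min
CrCl ≈ 13 mL/min → bracket 10–29 mL/min.
12% of 600 mg = 72 mg → 70 mg

70 mg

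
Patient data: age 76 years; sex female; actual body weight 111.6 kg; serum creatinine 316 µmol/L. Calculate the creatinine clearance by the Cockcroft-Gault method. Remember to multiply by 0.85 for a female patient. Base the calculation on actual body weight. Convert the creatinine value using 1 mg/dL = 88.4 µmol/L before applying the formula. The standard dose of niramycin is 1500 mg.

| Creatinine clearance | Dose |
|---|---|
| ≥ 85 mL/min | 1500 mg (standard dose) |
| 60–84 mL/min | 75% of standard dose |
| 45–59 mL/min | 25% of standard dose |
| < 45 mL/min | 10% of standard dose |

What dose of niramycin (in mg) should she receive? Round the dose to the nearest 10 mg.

150 mg

SCr = 316 / 88.4 = 3.575 mg/dL
CrCl = (140 − 76) × 111.6 / (72 × 3.575) × 0.85 = 7142.4 / 257.40 × 0.85 ≈ 23.6 mL/min
CrCl ≈ 24 mL/min → bracket < 45 mL/min.
10% of 1500 mg = 150 mg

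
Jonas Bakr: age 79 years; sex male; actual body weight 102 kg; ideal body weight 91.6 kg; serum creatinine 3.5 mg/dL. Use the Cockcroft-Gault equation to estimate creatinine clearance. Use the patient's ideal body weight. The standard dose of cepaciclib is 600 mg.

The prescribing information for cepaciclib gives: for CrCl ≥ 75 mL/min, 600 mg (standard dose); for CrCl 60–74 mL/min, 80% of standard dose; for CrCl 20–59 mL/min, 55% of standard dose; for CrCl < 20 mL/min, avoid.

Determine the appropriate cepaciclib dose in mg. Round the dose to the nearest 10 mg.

330 mg

CrCl = (140 − 79) × 91.6 / (72 × 3.5) = 5587.6 / 252.00 ≈ 22.2 mL/min
CrCl ≈ 22 mL/min → bracket 20–59 mL/min.
55% of 600 mg = 330 mg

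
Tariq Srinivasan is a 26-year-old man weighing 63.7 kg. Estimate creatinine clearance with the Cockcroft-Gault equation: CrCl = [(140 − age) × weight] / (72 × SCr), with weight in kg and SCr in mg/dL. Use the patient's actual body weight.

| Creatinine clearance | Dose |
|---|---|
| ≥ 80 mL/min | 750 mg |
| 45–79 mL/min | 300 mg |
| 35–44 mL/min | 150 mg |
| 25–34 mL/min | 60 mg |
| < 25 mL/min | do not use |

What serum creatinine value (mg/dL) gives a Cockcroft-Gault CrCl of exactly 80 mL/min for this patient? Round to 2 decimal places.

1.26 mg/dL

Standard dose requires CrCl ≥ 80 mL/min.
Set (140 − 26) × 63.7 / (72 × SCr) = 80
SCr = (140 − 26) × 63.7 / (72 × 80) = 1.261 mg/dL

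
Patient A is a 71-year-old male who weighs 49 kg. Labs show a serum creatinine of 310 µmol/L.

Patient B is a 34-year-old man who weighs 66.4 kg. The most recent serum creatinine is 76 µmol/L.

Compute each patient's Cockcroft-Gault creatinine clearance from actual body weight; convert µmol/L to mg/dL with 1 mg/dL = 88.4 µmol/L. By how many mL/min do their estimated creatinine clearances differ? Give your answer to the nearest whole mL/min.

100 mL/min

Patient A: SCr = 310 / 88.4 = 3.507 mg/dL
Patient A: CrCl = (140 − 71) × 49 / (72 × 3.507) = 3381.0 / 252.50 ≈ 13.4 mL/min
Patient B: SCr = 76 / 88.4 = 0.86 mg/dL
Patient B: CrCl = (140 − 34) × 66.4 / (72 × 0.86) = 7038.4 / 61.92 ≈ 113.7 mL/min
|13.4 − 113.7| = 100.3 mL/min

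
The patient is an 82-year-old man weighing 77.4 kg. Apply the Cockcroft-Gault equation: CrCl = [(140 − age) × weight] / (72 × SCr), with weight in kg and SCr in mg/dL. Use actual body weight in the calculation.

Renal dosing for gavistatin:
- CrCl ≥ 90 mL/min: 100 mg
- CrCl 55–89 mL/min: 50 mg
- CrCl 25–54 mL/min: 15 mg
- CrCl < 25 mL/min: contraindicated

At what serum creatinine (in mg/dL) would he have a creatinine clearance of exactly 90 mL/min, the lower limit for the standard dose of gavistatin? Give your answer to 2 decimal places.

Standard dose requires CrCl ≥ 90 mL/min.
Set (140 − 82) × 77.4 / (72 × SCr) = 90
SCr = (140 − 82) × 77.4 / (72 × 90) = 0.693 mg/dL

0.69 mg/dL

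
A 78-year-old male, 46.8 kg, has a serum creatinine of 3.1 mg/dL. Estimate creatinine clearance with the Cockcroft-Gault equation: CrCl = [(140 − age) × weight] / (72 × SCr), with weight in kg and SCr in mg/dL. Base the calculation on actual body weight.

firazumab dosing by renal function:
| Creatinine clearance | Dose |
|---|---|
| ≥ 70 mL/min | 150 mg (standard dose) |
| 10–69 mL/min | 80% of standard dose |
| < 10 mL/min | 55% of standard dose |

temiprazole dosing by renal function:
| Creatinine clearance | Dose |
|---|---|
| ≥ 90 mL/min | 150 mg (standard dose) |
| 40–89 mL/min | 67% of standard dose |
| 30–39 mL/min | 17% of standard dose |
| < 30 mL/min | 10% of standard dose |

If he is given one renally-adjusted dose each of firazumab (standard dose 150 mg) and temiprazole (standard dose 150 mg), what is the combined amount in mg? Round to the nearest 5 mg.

135 mg

CrCl = (140 − 78) × 46.8 / (72 × 3.1) = 2901.6 / 223.20 ≈ 13.0 mL/min
CrCl ≈ 13 mL/min.
firazumab: 10–69 mL/min → 80% of 150 mg = 120 mg.
temiprazole: < 30 mL/min → 10% of 150 mg = 15 mg.
Total = 120 + 15 = 135 mg.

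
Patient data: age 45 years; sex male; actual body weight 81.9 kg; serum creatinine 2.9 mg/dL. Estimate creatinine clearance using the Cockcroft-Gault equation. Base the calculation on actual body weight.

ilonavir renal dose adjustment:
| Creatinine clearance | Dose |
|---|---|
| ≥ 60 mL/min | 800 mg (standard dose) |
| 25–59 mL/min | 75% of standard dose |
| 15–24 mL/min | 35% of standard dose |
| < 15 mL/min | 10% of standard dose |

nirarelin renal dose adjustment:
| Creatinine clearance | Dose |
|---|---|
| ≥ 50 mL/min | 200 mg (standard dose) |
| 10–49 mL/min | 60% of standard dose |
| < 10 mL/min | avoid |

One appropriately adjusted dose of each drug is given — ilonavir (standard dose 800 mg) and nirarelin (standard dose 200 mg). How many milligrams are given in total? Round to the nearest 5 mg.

720 mg

CrCl = (140 − 45) × 81.9 / (72 × 2.9) = 7780.5 / 208.80 ≈ 37.3 mL/min
CrCl ≈ 37 mL/min.
ilonavir: 25–59 mL/min → 75% of 800 mg = 600 mg.
nirarelin: 10–49 mL/min → 60% of 200 mg = 120 mg.
Total = 600 + 120 = 720 mg.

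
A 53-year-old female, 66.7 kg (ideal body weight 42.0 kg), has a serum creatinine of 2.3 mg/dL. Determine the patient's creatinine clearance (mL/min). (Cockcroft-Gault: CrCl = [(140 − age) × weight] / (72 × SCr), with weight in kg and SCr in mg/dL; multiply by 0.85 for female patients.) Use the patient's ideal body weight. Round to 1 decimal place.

18.8 mL/min

CrCl = (140 − 53) × 42 / (72 × 2.3) × 0.85 = 3654.0 / 165.60 × 0.85 ≈ 18.8 mL/min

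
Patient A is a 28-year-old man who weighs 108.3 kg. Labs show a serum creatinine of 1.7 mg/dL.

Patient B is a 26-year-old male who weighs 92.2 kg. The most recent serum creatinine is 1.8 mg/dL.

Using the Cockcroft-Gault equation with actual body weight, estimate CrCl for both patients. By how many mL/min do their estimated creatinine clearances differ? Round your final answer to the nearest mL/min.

Patient A: CrCl = (140 − 28) × 108.3 / (72 × 1.7) = 12129.6 / 122.40 ≈ 99.1 mL/min
Patient B: CrCl = (140 − 26) × 92.2 / (72 × 1.8) = 10510.8 / 129.60 ≈ 81.1 mL/min
|99.1 − 81.1| = 18.0 mL/min

18 mL/min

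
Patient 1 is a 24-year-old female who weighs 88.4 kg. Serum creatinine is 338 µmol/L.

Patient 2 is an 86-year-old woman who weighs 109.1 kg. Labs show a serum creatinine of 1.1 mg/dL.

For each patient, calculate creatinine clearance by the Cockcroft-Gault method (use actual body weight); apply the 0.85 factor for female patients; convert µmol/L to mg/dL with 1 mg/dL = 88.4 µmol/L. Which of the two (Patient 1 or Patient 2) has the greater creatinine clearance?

Patient 2

Patient 1: SCr = 338 / 88.4 = 3.824 mg/dL
Patient 1: CrCl = (140 − 24) × 88.4 / (72 × 3.824) × 0.85 = 10254.4 / 275.33 × 0.85 ≈ 31.7 mL/min
Patient 2: CrCl = (140 − 86) × 109.1 / (72 × 1.1) × 0.85 = 5891.4 / 79.20 × 0.85 ≈ 63.2 mL/min
31.7 vs 63.2 mL/min → Patient 2 is higher.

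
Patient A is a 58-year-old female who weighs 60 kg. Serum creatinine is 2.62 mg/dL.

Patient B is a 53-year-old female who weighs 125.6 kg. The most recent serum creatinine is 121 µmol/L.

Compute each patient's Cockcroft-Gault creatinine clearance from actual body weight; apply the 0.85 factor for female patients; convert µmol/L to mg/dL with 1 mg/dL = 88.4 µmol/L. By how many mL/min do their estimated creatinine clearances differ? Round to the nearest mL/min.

Patient A: CrCl = (140 − 58) × 60 / (72 × 2.62) × 0.85 = 4920.0 / 188.64 × 0.85 ≈ 22.2 mL/min
Patient B: SCr = 121 / 88.4 = 1.369 mg/dL
Patient B: CrCl = (140 − 53) × 125.6 / (72 × 1.369) × 0.85 = 10927.2 / 98.57 × 0.85 ≈ 94.2 mL/min
|22.2 − 94.2| = 72.0 mL/min

72 mL/min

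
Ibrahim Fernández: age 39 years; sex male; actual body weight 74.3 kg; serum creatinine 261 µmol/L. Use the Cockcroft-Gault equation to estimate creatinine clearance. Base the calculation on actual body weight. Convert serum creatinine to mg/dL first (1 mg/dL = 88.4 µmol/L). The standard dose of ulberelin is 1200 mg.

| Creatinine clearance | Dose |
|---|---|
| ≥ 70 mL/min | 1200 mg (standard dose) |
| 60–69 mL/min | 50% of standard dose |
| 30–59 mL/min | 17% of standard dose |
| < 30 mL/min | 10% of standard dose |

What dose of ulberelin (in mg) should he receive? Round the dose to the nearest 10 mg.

200 mg

SCr = 261 / 88.4 = 2.952 mg/dL
CrCl = (140 − 39) × 74.3 / (72 × 2.952) = 7504.3 / 212.54 ≈ 35.3 mL/min
CrCl ≈ 35 mL/min → bracket 30–59 mL/min.
17% of 1200 mg = 204 mg → 200 mg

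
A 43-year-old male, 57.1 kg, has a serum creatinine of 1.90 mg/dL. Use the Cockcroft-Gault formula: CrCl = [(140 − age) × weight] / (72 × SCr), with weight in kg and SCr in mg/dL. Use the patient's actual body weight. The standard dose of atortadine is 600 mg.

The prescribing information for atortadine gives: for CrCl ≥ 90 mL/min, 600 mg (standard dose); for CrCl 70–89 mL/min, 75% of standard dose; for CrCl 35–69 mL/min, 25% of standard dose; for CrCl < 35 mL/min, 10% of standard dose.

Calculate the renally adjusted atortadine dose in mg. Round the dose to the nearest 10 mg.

CrCl = (140 − 43) × 57.1 / (72 × 1.9) = 5538.7 / 136.80 ≈ 40.5 mL/min
CrCl ≈ 40 mL/min → bracket 35–69 mL/min.
25% of 600 mg = 150 mg

150 mg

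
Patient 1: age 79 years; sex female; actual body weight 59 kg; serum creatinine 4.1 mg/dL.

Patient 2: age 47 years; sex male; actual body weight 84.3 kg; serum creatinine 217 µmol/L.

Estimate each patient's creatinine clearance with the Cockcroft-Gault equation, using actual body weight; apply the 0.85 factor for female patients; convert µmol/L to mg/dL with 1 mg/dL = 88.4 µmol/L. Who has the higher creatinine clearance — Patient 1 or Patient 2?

Patient 1: CrCl = (140 − 79) × 59 / (72 × 4.1) × 0.85 = 3599.0 / 295.20 × 0.85 ≈ 10.4 mL/min
Patient 2: SCr = 217 / 88.4 = 2.455 mg/dL
Patient 2: CrCl = (140 − 47) × 84.3 / (72 × 2.455) = 7839.9 / 176.76 ≈ 44.4 mL/min
10.4 vs 44.4 mL/min → Patient 2 is higher.

Patient 2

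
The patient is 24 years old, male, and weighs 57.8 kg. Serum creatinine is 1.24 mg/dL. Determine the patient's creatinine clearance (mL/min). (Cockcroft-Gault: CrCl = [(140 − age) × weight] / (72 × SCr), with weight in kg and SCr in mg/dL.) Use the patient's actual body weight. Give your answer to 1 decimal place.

75.1 mL/min

CrCl = (140 − 24) × 57.8 / (72 × 1.24) = 6704.8 / 89.28 ≈ 75.1 mL/min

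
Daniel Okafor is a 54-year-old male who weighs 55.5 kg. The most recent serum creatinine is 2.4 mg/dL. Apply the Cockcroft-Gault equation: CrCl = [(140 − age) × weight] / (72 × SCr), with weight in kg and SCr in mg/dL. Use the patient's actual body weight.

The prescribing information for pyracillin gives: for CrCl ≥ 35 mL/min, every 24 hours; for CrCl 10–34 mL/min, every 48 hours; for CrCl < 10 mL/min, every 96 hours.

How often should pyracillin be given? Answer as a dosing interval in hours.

every 48 hours

CrCl = (140 − 54) × 55.5 / (72 × 2.4) = 4773.0 / 172.80 ≈ 27.6 mL/min
CrCl ≈ 28 mL/min → bracket 10–34 mL/min → every 48 hours.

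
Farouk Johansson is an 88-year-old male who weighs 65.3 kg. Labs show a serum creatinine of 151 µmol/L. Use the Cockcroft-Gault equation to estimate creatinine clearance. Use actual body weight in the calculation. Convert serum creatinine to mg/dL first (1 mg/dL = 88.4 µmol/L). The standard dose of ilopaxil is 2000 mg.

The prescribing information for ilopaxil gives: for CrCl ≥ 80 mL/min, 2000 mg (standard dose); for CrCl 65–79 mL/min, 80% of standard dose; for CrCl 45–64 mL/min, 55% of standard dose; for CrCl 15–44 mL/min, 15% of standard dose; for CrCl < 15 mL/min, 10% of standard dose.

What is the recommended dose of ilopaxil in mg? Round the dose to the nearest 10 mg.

300 mg

SCr = 151 / 88.4 = 1.708 mg/dL
CrCl = (140 − 88) × 65.3 / (72 × 1.708) = 3395.6 / 122.98 ≈ 27.6 mL/min
CrCl ≈ 28 mL/min → bracket 15–44 mL/min.
15% of 2000 mg = 300 mg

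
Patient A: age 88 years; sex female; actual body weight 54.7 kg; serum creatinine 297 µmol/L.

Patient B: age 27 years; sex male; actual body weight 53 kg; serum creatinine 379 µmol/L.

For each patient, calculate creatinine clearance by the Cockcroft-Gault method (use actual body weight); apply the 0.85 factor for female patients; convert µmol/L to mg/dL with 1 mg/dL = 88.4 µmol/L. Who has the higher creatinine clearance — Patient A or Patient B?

Patient B

Patient A: SCr = 297 / 88.4 = 3.36 mg/dL
Patient A: CrCl = (140 − 88) × 54.7 / (72 × 3.36) × 0.85 = 2844.4 / 241.92 × 0.85 ≈ 10.0 mL/min
Patient B: SCr = 379 / 88.4 = 4.287 mg/dL
Patient B: CrCl = (140 − 27) × 53 / (72 × 4.287) = 5989.0 / 308.66 ≈ 19.4 mL/min
10.0 vs 19.4 mL/min → Patient B is higher.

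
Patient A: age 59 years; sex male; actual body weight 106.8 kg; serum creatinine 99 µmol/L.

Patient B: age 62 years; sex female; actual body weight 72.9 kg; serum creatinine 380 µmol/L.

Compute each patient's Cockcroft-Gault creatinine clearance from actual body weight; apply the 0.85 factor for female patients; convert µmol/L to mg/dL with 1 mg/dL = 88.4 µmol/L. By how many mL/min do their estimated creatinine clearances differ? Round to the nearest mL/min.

Patient A: SCr = 99 / 88.4 = 1.12 mg/dL
Patient A: CrCl = (140 − 59) × 106.8 / (72 × 1.12) = 8650.8 / 80.64 ≈ 107.3 mL/min
Patient B: SCr = 380 / 88.4 = 4.299 mg/dL
Patient B: CrCl = (140 − 62) × 72.9 / (72 × 4.299) × 0.85 = 5686.2 / 309.53 × 0.85 ≈ 15.6 mL/min
|107.3 − 15.6| = 91.7 mL/min

92 mL/min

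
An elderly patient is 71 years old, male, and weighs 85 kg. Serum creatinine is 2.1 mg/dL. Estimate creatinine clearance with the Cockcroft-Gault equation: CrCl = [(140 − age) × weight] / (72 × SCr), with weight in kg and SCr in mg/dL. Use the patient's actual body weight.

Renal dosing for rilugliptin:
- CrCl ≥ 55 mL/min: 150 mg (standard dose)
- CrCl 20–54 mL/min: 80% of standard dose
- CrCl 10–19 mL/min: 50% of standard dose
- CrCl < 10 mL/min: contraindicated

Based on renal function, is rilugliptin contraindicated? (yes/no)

no

CrCl = (140 − 71) × 85 / (72 × 2.1) = 5865.0 / 151.20 ≈ 38.8 mL/min
CrCl ≈ 39 mL/min, which is ≥ 10 mL/min.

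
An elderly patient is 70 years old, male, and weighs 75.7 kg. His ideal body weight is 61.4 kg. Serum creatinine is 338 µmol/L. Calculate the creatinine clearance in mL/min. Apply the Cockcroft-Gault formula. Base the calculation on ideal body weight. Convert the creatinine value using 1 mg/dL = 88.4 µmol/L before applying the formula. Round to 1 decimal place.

15.6 mL/min

SCr = 338 / 88.4 = 3.824 mg/dL
CrCl = (140 − 70) × 61.4 / (72 × 3.824) = 4298.0 / 275.33 ≈ 15.6 mL/min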